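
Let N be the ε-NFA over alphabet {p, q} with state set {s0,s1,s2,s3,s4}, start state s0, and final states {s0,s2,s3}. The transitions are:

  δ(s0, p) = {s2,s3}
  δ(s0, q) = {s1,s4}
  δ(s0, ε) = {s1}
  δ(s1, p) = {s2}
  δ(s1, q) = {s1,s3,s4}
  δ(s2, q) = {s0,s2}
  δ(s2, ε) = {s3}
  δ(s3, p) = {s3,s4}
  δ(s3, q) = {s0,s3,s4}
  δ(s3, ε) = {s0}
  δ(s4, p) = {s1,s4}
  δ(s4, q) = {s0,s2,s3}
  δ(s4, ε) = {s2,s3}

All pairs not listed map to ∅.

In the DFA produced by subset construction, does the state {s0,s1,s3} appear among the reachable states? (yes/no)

Start state of the DFA: {s0,s1} (ε-closure of the NFA start).
{s0,s1} --p--> {s0,s1,s2,s3}  [new]
{s0,s1} --q--> {s0,s1,s2,s3,s4}  [new]
{s0,s1,s2,s3} --p--> {s0,s1,s2,s3,s4}  [seen]
{s0,s1,s2,s3} --q--> {s0,s1,s2,s3,s4}  [seen]
{s0,s1,s2,s3,s4} --p--> {s0,s1,s2,s3,s4}  [seen]
{s0,s1,s2,s3,s4} --q--> {s0,s1,s2,s3,s4}  [seen]
Reachable DFA states: {s0,s1}, {s0,s1,s2,s3}, {s0,s1,s2,s3,s4}.
{s0,s1,s3} is not among them.

no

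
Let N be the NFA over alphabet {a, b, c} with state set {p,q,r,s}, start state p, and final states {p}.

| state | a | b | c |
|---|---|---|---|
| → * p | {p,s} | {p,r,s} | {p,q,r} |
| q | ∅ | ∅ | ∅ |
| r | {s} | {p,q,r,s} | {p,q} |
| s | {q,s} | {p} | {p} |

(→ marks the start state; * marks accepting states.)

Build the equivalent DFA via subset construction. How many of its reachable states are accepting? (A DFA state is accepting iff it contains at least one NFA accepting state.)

6

Start state of the DFA: {p}.
{p} --a--> {p,s}  [new]
{p} --b--> {p,r,s}  [new]
{p} --c--> {p,q,r}  [new]
{p,s} --a--> {p,q,s}  [new]
{p,s} --b--> {p,r,s}  [seen]
{p,s} --c--> {p,q,r}  [seen]
{p,r,s} --a--> {p,q,s}  [seen]
{p,r,s} --b--> {p,q,r,s}  [new]
{p,r,s} --c--> {p,q,r}  [seen]
{p,q,r} --a--> {p,s}  [seen]
{p,q,r} --b--> {p,q,r,s}  [seen]
{p,q,r} --c--> {p,q,r}  [seen]
{p,q,s} --a--> {p,q,s}  [seen]
{p,q,s} --b--> {p,r,s}  [seen]
{p,q,s} --c--> {p,q,r}  [seen]
{p,q,r,s} --a--> {p,q,s}  [seen]
{p,q,r,s} --b--> {p,q,r,s}  [seen]
{p,q,r,s} --c--> {p,q,r}  [seen]
Reachable DFA states: {p}, {p,s}, {p,r,s}, {p,q,r}, {p,q,s}, {p,q,r,s}.
Accepting DFA states (contain an NFA accepting state): {p}, {p,s}, {p,r,s}, {p,q,r}, {p,q,s}, {p,q,r,s}.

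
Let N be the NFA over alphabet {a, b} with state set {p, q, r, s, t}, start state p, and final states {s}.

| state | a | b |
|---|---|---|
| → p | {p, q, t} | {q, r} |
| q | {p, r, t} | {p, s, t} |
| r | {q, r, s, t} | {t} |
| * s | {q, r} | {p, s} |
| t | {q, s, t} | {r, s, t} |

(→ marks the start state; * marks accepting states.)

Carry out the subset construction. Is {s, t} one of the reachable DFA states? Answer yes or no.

no

Start state of the DFA: {p}.
{p} --a--> {p, q, t}  [new]
{p} --b--> {q, r}  [new]
{p, q, t} --a--> {p, q, r, s, t}  [new]
{p, q, t} --b--> {p, q, r, s, t}  [seen]
{q, r} --a--> {p, q, r, s, t}  [seen]
{q, r} --b--> {p, s, t}  [new]
{p, q, r, s, t} --a--> {p, q, r, s, t}  [seen]
{p, q, r, s, t} --b--> {p, q, r, s, t}  [seen]
{p, s, t} --a--> {p, q, r, s, t}  [seen]
{p, s, t} --b--> {p, q, r, s, t}  [seen]
Reachable DFA states: {p}, {p, q, t}, {q, r}, {p, q, r, s, t}, {p, s, t}.
{s, t} is not among them.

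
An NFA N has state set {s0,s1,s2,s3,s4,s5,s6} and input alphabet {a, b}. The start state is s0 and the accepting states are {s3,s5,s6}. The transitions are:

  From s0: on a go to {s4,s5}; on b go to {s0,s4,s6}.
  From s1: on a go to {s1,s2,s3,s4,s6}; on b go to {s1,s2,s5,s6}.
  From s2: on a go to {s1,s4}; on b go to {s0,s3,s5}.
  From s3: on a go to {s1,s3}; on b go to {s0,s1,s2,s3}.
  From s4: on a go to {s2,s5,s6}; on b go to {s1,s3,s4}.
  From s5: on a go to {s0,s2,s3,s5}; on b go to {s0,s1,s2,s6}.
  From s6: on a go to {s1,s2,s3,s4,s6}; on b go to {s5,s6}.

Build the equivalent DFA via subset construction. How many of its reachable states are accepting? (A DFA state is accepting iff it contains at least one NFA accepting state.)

Start state of the DFA: {s0}.
{s0} --a--> {s4,s5}  [new]
{s0} --b--> {s0,s4,s6}  [new]
{s4,s5} --a--> {s0,s2,s3,s5,s6}  [new]
{s4,s5} --b--> {s0,s1,s2,s3,s4,s6}  [new]
{s0,s4,s6} --a--> {s1,s2,s3,s4,s5,s6}  [new]
{s0,s4,s6} --b--> {s0,s1,s3,s4,s5,s6}  [new]
{s0,s2,s3,s5,s6} --a--> {s0,s1,s2,s3,s4,s5,s6}  [new]
{s0,s2,s3,s5,s6} --b--> {s0,s1,s2,s3,s4,s5,s6}  [seen]
{s0,s1,s2,s3,s4,s6} --a--> {s1,s2,s3,s4,s5,s6}  [seen]
{s0,s1,s2,s3,s4,s6} --b--> {s0,s1,s2,s3,s4,s5,s6}  [seen]
{s1,s2,s3,s4,s5,s6} --a--> {s0,s1,s2,s3,s4,s5,s6}  [seen]
{s1,s2,s3,s4,s5,s6} --b--> {s0,s1,s2,s3,s4,s5,s6}  [seen]
{s0,s1,s3,s4,s5,s6} --a--> {s0,s1,s2,s3,s4,s5,s6}  [seen]
{s0,s1,s3,s4,s5,s6} --b--> {s0,s1,s2,s3,s4,s5,s6}  [seen]
{s0,s1,s2,s3,s4,s5,s6} --a--> {s0,s1,s2,s3,s4,s5,s6}  [seen]
{s0,s1,s2,s3,s4,s5,s6} --b--> {s0,s1,s2,s3,s4,s5,s6}  [seen]
Reachable DFA states: {s0}, {s4,s5}, {s0,s4,s6}, {s0,s2,s3,s5,s6}, {s0,s1,s2,s3,s4,s6}, {s1,s2,s3,s4,s5,s6}, {s0,s1,s3,s4,s5,s6}, {s0,s1,s2,s3,s4,s5,s6}.
Accepting DFA states (contain an NFA accepting state): {s4,s5}, {s0,s4,s6}, {s0,s2,s3,s5,s6}, {s0,s1,s2,s3,s4,s6}, {s1,s2,s3,s4,s5,s6}, {s0,s1,s3,s4,s5,s6}, {s0,s1,s2,s3,s4,s5,s6}.

7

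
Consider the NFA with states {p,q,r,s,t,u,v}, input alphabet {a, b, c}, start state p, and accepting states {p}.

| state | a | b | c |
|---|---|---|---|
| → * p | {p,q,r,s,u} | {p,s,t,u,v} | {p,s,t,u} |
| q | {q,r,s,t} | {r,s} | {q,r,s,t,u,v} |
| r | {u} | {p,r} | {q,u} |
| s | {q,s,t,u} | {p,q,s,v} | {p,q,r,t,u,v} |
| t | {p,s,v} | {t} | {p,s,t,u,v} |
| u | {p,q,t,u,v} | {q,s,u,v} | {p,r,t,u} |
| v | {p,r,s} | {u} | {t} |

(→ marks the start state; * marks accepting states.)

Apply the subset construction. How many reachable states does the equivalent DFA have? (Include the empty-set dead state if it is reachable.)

6

Start state of the DFA: {p}.
{p} --a--> {p,q,r,s,u}  [new]
{p} --b--> {p,s,t,u,v}  [new]
{p} --c--> {p,s,t,u}  [new]
{p,q,r,s,u} --a--> {p,q,r,s,t,u,v}  [new]
{p,q,r,s,u} --b--> {p,q,r,s,t,u,v}  [seen]
{p,q,r,s,u} --c--> {p,q,r,s,t,u,v}  [seen]
{p,s,t,u,v} --a--> {p,q,r,s,t,u,v}  [seen]
{p,s,t,u,v} --b--> {p,q,s,t,u,v}  [new]
{p,s,t,u,v} --c--> {p,q,r,s,t,u,v}  [seen]
{p,s,t,u} --a--> {p,q,r,s,t,u,v}  [seen]
{p,s,t,u} --b--> {p,q,s,t,u,v}  [seen]
{p,s,t,u} --c--> {p,q,r,s,t,u,v}  [seen]
{p,q,r,s,t,u,v} --a--> {p,q,r,s,t,u,v}  [seen]
{p,q,r,s,t,u,v} --b--> {p,q,r,s,t,u,v}  [seen]
{p,q,r,s,t,u,v} --c--> {p,q,r,s,t,u,v}  [seen]
{p,q,s,t,u,v} --a--> {p,q,r,s,t,u,v}  [seen]
{p,q,s,t,u,v} --b--> {p,q,r,s,t,u,v}  [seen]
{p,q,s,t,u,v} --c--> {p,q,r,s,t,u,v}  [seen]
Reachable DFA states: {p}, {p,q,r,s,u}, {p,s,t,u,v}, {p,s,t,u}, {p,q,r,s,t,u,v}, {p,q,s,t,u,v}.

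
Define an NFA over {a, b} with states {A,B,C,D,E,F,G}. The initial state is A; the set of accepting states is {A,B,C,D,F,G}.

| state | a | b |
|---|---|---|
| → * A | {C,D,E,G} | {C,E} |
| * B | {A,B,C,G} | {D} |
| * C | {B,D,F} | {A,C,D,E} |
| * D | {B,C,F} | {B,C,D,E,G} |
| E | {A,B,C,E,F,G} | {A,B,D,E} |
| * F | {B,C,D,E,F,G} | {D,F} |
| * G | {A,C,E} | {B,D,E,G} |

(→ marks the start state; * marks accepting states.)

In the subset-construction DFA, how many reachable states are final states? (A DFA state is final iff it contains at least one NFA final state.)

6

Start state of the DFA: {A}.
{A} --a--> {C,D,E,G}  [new]
{A} --b--> {C,E}  [new]
{C,D,E,G} --a--> {A,B,C,D,E,F,G}  [new]
{C,D,E,G} --b--> {A,B,C,D,E,G}  [new]
{C,E} --a--> {A,B,C,D,E,F,G}  [seen]
{C,E} --b--> {A,B,C,D,E}  [new]
{A,B,C,D,E,F,G} --a--> {A,B,C,D,E,F,G}  [seen]
{A,B,C,D,E,F,G} --b--> {A,B,C,D,E,F,G}  [seen]
{A,B,C,D,E,G} --a--> {A,B,C,D,E,F,G}  [seen]
{A,B,C,D,E,G} --b--> {A,B,C,D,E,G}  [seen]
{A,B,C,D,E} --a--> {A,B,C,D,E,F,G}  [seen]
{A,B,C,D,E} --b--> {A,B,C,D,E,G}  [seen]
Reachable DFA states: {A}, {C,D,E,G}, {C,E}, {A,B,C,D,E,F,G}, {A,B,C,D,E,G}, {A,B,C,D,E}.
Accepting DFA states (contain an NFA accepting state): {A}, {C,D,E,G}, {C,E}, {A,B,C,D,E,F,G}, {A,B,C,D,E,G}, {A,B,C,D,E}.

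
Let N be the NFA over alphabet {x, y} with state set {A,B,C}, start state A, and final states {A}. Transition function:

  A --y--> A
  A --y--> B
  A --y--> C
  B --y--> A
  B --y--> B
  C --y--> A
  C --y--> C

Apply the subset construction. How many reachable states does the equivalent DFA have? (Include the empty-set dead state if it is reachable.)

Start state of the DFA: {A}.
{A} --x--> ∅  [new]
{A} --y--> {A,B,C}  [new]
∅ --x--> ∅  [seen]
∅ --y--> ∅  [seen]
{A,B,C} --x--> ∅  [seen]
{A,B,C} --y--> {A,B,C}  [seen]
Reachable DFA states: {A}, ∅, {A,B,C}.

3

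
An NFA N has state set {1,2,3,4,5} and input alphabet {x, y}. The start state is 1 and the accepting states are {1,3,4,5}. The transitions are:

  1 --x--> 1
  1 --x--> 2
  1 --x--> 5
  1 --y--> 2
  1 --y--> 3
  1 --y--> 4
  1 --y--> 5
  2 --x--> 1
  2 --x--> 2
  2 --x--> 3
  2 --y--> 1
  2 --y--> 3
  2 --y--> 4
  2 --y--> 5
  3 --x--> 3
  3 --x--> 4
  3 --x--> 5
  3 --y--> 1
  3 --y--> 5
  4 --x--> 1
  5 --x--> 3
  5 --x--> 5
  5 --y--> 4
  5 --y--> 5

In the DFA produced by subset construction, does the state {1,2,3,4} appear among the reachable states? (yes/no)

no

Start state of the DFA: {1}.
{1} --x--> {1,2,5}  [new]
{1} --y--> {2,3,4,5}  [new]
{1,2,5} --x--> {1,2,3,5}  [new]
{1,2,5} --y--> {1,2,3,4,5}  [new]
{2,3,4,5} --x--> {1,2,3,4,5}  [seen]
{2,3,4,5} --y--> {1,3,4,5}  [new]
{1,2,3,5} --x--> {1,2,3,4,5}  [seen]
{1,2,3,5} --y--> {1,2,3,4,5}  [seen]
{1,2,3,4,5} --x--> {1,2,3,4,5}  [seen]
{1,2,3,4,5} --y--> {1,2,3,4,5}  [seen]
{1,3,4,5} --x--> {1,2,3,4,5}  [seen]
{1,3,4,5} --y--> {1,2,3,4,5}  [seen]
Reachable DFA states: {1}, {1,2,5}, {2,3,4,5}, {1,2,3,5}, {1,2,3,4,5}, {1,3,4,5}.
{1,2,3,4} is not among them.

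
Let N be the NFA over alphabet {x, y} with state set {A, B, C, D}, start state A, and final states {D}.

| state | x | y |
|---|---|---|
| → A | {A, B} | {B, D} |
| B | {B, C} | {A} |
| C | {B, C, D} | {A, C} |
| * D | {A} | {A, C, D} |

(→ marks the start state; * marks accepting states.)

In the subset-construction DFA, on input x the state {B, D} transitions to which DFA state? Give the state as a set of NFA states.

{A, B, C}

δ(B,x) = {B, C}; δ(D,x) = {A}.
Union: {A, B, C}.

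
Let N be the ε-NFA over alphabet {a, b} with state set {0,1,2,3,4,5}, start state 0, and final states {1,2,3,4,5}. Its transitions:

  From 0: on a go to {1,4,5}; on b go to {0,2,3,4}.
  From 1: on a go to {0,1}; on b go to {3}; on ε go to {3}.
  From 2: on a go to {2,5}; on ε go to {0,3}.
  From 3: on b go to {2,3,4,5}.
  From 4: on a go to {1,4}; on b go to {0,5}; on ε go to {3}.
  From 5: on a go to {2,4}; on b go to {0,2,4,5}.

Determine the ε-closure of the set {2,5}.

Begin with {2,5}.
2 →ε {0,3}; add 0, 3.
ε-closure = {0,2,3,5}.

{0,2,3,5}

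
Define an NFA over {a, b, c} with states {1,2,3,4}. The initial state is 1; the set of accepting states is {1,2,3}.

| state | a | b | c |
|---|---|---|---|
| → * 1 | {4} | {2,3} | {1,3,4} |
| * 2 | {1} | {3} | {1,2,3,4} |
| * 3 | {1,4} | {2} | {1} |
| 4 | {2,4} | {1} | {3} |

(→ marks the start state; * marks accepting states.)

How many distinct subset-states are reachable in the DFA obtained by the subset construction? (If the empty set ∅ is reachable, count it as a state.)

12

Start state of the DFA: {1}.
{1} --a--> {4}  [new]
{1} --b--> {2,3}  [new]
{1} --c--> {1,3,4}  [new]
{4} --a--> {2,4}  [new]
{4} --b--> {1}  [seen]
{4} --c--> {3}  [new]
{2,3} --a--> {1,4}  [new]
{2,3} --b--> {2,3}  [seen]
{2,3} --c--> {1,2,3,4}  [new]
{1,3,4} --a--> {1,2,4}  [new]
{1,3,4} --b--> {1,2,3}  [new]
{1,3,4} --c--> {1,3,4}  [seen]
{2,4} --a--> {1,2,4}  [seen]
{2,4} --b--> {1,3}  [new]
{2,4} --c--> {1,2,3,4}  [seen]
{3} --a--> {1,4}  [seen]
{3} --b--> {2}  [new]
{3} --c--> {1}  [seen]
{1,4} --a--> {2,4}  [seen]
{1,4} --b--> {1,2,3}  [seen]
{1,4} --c--> {1,3,4}  [seen]
{1,2,3,4} --a--> {1,2,4}  [seen]
{1,2,3,4} --b--> {1,2,3}  [seen]
{1,2,3,4} --c--> {1,2,3,4}  [seen]
{1,2,4} --a--> {1,2,4}  [seen]
{1,2,4} --b--> {1,2,3}  [seen]
{1,2,4} --c--> {1,2,3,4}  [seen]
{1,2,3} --a--> {1,4}  [seen]
{1,2,3} --b--> {2,3}  [seen]
{1,2,3} --c--> {1,2,3,4}  [seen]
{1,3} --a--> {1,4}  [seen]
{1,3} --b--> {2,3}  [seen]
{1,3} --c--> {1,3,4}  [seen]
{2} --a--> {1}  [seen]
{2} --b--> {3}  [seen]
{2} --c--> {1,2,3,4}  [seen]
Reachable DFA states: {1}, {4}, {2,3}, {1,3,4}, {2,4}, {3}, {1,4}, {1,2,3,4}, {1,2,4}, {1,2,3}, {1,3}, {2}.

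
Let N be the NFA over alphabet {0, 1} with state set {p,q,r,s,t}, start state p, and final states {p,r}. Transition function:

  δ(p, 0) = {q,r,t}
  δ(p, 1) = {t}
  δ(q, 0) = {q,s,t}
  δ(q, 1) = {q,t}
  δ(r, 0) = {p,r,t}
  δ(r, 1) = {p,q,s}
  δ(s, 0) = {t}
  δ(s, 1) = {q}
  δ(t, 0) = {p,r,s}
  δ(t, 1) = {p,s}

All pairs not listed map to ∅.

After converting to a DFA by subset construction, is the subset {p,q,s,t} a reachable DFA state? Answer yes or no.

yes

Start state of the DFA: {p}.
{p} --0--> {q,r,t}  [new]
{p} --1--> {t}  [new]
{q,r,t} --0--> {p,q,r,s,t}  [new]
{q,r,t} --1--> {p,q,s,t}  [new]
{t} --0--> {p,r,s}  [new]
{t} --1--> {p,s}  [new]
{p,q,r,s,t} --0--> {p,q,r,s,t}  [seen]
{p,q,r,s,t} --1--> {p,q,s,t}  [seen]
{p,q,s,t} --0--> {p,q,r,s,t}  [seen]
{p,q,s,t} --1--> {p,q,s,t}  [seen]
{p,r,s} --0--> {p,q,r,t}  [new]
{p,r,s} --1--> {p,q,s,t}  [seen]
{p,s} --0--> {q,r,t}  [seen]
{p,s} --1--> {q,t}  [new]
{p,q,r,t} --0--> {p,q,r,s,t}  [seen]
{p,q,r,t} --1--> {p,q,s,t}  [seen]
{q,t} --0--> {p,q,r,s,t}  [seen]
{q,t} --1--> {p,q,s,t}  [seen]
Reachable DFA states: {p}, {q,r,t}, {t}, {p,q,r,s,t}, {p,q,s,t}, {p,r,s}, {p,s}, {p,q,r,t}, {q,t}.
{p,q,s,t} is among them.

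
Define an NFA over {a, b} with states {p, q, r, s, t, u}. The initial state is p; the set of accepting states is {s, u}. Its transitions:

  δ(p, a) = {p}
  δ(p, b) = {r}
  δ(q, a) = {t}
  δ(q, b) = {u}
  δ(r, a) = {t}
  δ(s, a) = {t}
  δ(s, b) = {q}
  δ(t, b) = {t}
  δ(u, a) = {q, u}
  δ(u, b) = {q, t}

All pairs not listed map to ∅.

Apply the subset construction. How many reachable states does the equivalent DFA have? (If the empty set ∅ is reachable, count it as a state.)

Start state of the DFA: {p}.
{p} --a--> {p}  [seen]
{p} --b--> {r}  [new]
{r} --a--> {t}  [new]
{r} --b--> ∅  [new]
{t} --a--> ∅  [seen]
{t} --b--> {t}  [seen]
∅ --a--> ∅  [seen]
∅ --b--> ∅  [seen]
Reachable DFA states: {p}, {r}, {t}, ∅.

4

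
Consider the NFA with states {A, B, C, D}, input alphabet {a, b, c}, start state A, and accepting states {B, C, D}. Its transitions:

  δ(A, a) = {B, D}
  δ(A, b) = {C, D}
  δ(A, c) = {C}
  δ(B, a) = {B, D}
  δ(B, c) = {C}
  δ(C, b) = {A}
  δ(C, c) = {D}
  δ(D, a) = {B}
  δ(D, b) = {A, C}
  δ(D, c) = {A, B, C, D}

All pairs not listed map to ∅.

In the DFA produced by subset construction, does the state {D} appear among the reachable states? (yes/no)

Start state of the DFA: {A}.
{A} --a--> {B, D}  [new]
{A} --b--> {C, D}  [new]
{A} --c--> {C}  [new]
{B, D} --a--> {B, D}  [seen]
{B, D} --b--> {A, C}  [new]
{B, D} --c--> {A, B, C, D}  [new]
{C, D} --a--> {B}  [new]
{C, D} --b--> {A, C}  [seen]
{C, D} --c--> {A, B, C, D}  [seen]
{C} --a--> ∅  [new]
{C} --b--> {A}  [seen]
{C} --c--> {D}  [new]
{A, C} --a--> {B, D}  [seen]
{A, C} --b--> {A, C, D}  [new]
{A, C} --c--> {C, D}  [seen]
{A, B, C, D} --a--> {B, D}  [seen]
{A, B, C, D} --b--> {A, C, D}  [seen]
{A, B, C, D} --c--> {A, B, C, D}  [seen]
{B} --a--> {B, D}  [seen]
{B} --b--> ∅  [seen]
{B} --c--> {C}  [seen]
∅ --a--> ∅  [seen]
∅ --b--> ∅  [seen]
∅ --c--> ∅  [seen]
{D} --a--> {B}  [seen]
{D} --b--> {A, C}  [seen]
{D} --c--> {A, B, C, D}  [seen]
{A, C, D} --a--> {B, D}  [seen]
{A, C, D} --b--> {A, C, D}  [seen]
{A, C, D} --c--> {A, B, C, D}  [seen]
Reachable DFA states: {A}, {B, D}, {C, D}, {C}, {A, C}, {A, B, C, D}, {B}, ∅, {D}, {A, C, D}.
{D} is among them.

yes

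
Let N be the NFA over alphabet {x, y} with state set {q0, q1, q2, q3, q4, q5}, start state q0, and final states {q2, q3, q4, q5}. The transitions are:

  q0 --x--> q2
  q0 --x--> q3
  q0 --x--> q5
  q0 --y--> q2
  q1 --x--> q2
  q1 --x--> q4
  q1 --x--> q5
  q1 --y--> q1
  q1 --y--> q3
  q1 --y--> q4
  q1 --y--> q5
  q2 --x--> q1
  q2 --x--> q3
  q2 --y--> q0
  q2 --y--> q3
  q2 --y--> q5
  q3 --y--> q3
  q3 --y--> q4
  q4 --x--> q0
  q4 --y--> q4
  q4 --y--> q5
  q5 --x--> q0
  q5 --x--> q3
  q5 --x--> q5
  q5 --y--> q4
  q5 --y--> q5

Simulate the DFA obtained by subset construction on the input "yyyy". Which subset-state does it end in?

Start: {q0}.
δ(q0,y) = {q2}.
Union: {q2}.
After y: {q2}.
δ(q2,y) = {q0, q3, q5}.
Union: {q0, q3, q5}.
After y: {q0, q3, q5}.
δ(q0,y) = {q2}; δ(q3,y) = {q3, q4}; δ(q5,y) = {q4, q5}.
Union: {q2, q3, q4, q5}.
After y: {q2, q3, q4, q5}.
δ(q2,y) = {q0, q3, q5}; δ(q3,y) = {q3, q4}; δ(q4,y) = {q4, q5}; δ(q5,y) = {q4, q5}.
Union: {q0, q3, q4, q5}.
After y: {q0, q3, q4, q5}.

{q0, q3, q4, q5}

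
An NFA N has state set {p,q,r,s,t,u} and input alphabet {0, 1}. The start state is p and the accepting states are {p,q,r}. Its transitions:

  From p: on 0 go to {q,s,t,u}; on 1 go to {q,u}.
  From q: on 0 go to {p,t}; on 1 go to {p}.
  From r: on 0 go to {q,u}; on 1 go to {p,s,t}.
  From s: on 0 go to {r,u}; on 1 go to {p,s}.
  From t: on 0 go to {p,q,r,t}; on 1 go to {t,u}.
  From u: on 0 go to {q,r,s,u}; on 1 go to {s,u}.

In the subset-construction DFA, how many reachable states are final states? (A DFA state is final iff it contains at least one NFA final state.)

9

Start state of the DFA: {p}.
{p} --0--> {q,s,t,u}  [new]
{p} --1--> {q,u}  [new]
{q,s,t,u} --0--> {p,q,r,s,t,u}  [new]
{q,s,t,u} --1--> {p,s,t,u}  [new]
{q,u} --0--> {p,q,r,s,t,u}  [seen]
{q,u} --1--> {p,s,u}  [new]
{p,q,r,s,t,u} --0--> {p,q,r,s,t,u}  [seen]
{p,q,r,s,t,u} --1--> {p,q,s,t,u}  [new]
{p,s,t,u} --0--> {p,q,r,s,t,u}  [seen]
{p,s,t,u} --1--> {p,q,s,t,u}  [seen]
{p,s,u} --0--> {q,r,s,t,u}  [new]
{p,s,u} --1--> {p,q,s,u}  [new]
{p,q,s,t,u} --0--> {p,q,r,s,t,u}  [seen]
{p,q,s,t,u} --1--> {p,q,s,t,u}  [seen]
{q,r,s,t,u} --0--> {p,q,r,s,t,u}  [seen]
{q,r,s,t,u} --1--> {p,s,t,u}  [seen]
{p,q,s,u} --0--> {p,q,r,s,t,u}  [seen]
{p,q,s,u} --1--> {p,q,s,u}  [seen]
Reachable DFA states: {p}, {q,s,t,u}, {q,u}, {p,q,r,s,t,u}, {p,s,t,u}, {p,s,u}, {p,q,s,t,u}, {q,r,s,t,u}, {p,q,s,u}.
Accepting DFA states (contain an NFA accepting state): {p}, {q,s,t,u}, {q,u}, {p,q,r,s,t,u}, {p,s,t,u}, {p,s,u}, {p,q,s,t,u}, {q,r,s,t,u}, {p,q,s,u}.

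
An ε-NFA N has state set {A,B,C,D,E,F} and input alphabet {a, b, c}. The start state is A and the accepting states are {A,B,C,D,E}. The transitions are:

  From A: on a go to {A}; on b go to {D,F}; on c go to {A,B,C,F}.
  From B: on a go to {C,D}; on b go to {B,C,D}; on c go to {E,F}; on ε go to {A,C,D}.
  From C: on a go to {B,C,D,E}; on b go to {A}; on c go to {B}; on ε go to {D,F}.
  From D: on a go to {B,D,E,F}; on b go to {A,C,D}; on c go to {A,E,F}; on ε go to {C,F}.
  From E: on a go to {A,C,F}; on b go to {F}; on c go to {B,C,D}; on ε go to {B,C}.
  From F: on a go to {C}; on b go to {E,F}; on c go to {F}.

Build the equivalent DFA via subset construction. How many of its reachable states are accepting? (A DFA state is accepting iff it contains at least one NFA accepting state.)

Start state of the DFA: {A} (ε-closure of the NFA start).
{A} --a--> {A}  [seen]
{A} --b--> {C,D,F}  [new]
{A} --c--> {A,B,C,D,F}  [new]
{C,D,F} --a--> {A,B,C,D,E,F}  [new]
{C,D,F} --b--> {A,B,C,D,E,F}  [seen]
{C,D,F} --c--> {A,B,C,D,E,F}  [seen]
{A,B,C,D,F} --a--> {A,B,C,D,E,F}  [seen]
{A,B,C,D,F} --b--> {A,B,C,D,E,F}  [seen]
{A,B,C,D,F} --c--> {A,B,C,D,E,F}  [seen]
{A,B,C,D,E,F} --a--> {A,B,C,D,E,F}  [seen]
{A,B,C,D,E,F} --b--> {A,B,C,D,E,F}  [seen]
{A,B,C,D,E,F} --c--> {A,B,C,D,E,F}  [seen]
Reachable DFA states: {A}, {C,D,F}, {A,B,C,D,F}, {A,B,C,D,E,F}.
Accepting DFA states (contain an NFA accepting state): {A}, {C,D,F}, {A,B,C,D,F}, {A,B,C,D,E,F}.

4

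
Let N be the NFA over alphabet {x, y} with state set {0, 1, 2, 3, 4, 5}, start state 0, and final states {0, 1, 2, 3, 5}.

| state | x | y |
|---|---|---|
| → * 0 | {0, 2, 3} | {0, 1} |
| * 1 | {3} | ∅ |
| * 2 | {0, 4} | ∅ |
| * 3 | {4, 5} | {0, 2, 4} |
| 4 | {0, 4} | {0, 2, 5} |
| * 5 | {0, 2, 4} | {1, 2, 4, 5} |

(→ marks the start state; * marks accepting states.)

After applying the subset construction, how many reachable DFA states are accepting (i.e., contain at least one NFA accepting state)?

Start state of the DFA: {0}.
{0} --x--> {0, 2, 3}  [new]
{0} --y--> {0, 1}  [new]
{0, 2, 3} --x--> {0, 2, 3, 4, 5}  [new]
{0, 2, 3} --y--> {0, 1, 2, 4}  [new]
{0, 1} --x--> {0, 2, 3}  [seen]
{0, 1} --y--> {0, 1}  [seen]
{0, 2, 3, 4, 5} --x--> {0, 2, 3, 4, 5}  [seen]
{0, 2, 3, 4, 5} --y--> {0, 1, 2, 4, 5}  [new]
{0, 1, 2, 4} --x--> {0, 2, 3, 4}  [new]
{0, 1, 2, 4} --y--> {0, 1, 2, 5}  [new]
{0, 1, 2, 4, 5} --x--> {0, 2, 3, 4}  [seen]
{0, 1, 2, 4, 5} --y--> {0, 1, 2, 4, 5}  [seen]
{0, 2, 3, 4} --x--> {0, 2, 3, 4, 5}  [seen]
{0, 2, 3, 4} --y--> {0, 1, 2, 4, 5}  [seen]
{0, 1, 2, 5} --x--> {0, 2, 3, 4}  [seen]
{0, 1, 2, 5} --y--> {0, 1, 2, 4, 5}  [seen]
Reachable DFA states: {0}, {0, 2, 3}, {0, 1}, {0, 2, 3, 4, 5}, {0, 1, 2, 4}, {0, 1, 2, 4, 5}, {0, 2, 3, 4}, {0, 1, 2, 5}.
Accepting DFA states (contain an NFA accepting state): {0}, {0, 2, 3}, {0, 1}, {0, 2, 3, 4, 5}, {0, 1, 2, 4}, {0, 1, 2, 4, 5}, {0, 2, 3, 4}, {0, 1, 2, 5}.

8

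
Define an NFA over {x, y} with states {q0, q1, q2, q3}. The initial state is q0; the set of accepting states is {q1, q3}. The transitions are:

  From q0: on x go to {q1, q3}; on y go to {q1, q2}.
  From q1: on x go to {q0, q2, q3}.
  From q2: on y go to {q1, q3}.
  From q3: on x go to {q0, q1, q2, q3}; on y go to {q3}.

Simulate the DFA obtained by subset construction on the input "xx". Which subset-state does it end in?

Start: {q0}.
δ(q0,x) = {q1, q3}.
Union: {q1, q3}.
After x: {q1, q3}.
δ(q1,x) = {q0, q2, q3}; δ(q3,x) = {q0, q1, q2, q3}.
Union: {q0, q1, q2, q3}.
After x: {q0, q1, q2, q3}.

{q0, q1, q2, q3}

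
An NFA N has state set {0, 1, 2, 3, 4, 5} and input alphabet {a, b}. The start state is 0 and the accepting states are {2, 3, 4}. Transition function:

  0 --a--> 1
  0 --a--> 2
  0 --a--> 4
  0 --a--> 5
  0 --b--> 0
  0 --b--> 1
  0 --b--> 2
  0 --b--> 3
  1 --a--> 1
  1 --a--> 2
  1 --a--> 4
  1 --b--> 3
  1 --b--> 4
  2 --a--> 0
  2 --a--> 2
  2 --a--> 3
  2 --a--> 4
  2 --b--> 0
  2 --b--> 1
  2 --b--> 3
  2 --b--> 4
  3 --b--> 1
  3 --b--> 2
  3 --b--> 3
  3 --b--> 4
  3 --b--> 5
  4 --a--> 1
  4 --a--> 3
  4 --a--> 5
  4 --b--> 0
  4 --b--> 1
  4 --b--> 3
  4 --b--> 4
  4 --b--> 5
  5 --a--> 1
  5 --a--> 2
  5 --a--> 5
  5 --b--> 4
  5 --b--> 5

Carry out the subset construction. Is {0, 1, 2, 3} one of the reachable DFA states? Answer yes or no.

Start state of the DFA: {0}.
{0} --a--> {1, 2, 4, 5}  [new]
{0} --b--> {0, 1, 2, 3}  [new]
{1, 2, 4, 5} --a--> {0, 1, 2, 3, 4, 5}  [new]
{1, 2, 4, 5} --b--> {0, 1, 3, 4, 5}  [new]
{0, 1, 2, 3} --a--> {0, 1, 2, 3, 4, 5}  [seen]
{0, 1, 2, 3} --b--> {0, 1, 2, 3, 4, 5}  [seen]
{0, 1, 2, 3, 4, 5} --a--> {0, 1, 2, 3, 4, 5}  [seen]
{0, 1, 2, 3, 4, 5} --b--> {0, 1, 2, 3, 4, 5}  [seen]
{0, 1, 3, 4, 5} --a--> {1, 2, 3, 4, 5}  [new]
{0, 1, 3, 4, 5} --b--> {0, 1, 2, 3, 4, 5}  [seen]
{1, 2, 3, 4, 5} --a--> {0, 1, 2, 3, 4, 5}  [seen]
{1, 2, 3, 4, 5} --b--> {0, 1, 2, 3, 4, 5}  [seen]
Reachable DFA states: {0}, {1, 2, 4, 5}, {0, 1, 2, 3}, {0, 1, 2, 3, 4, 5}, {0, 1, 3, 4, 5}, {1, 2, 3, 4, 5}.
{0, 1, 2, 3} is among them.

yes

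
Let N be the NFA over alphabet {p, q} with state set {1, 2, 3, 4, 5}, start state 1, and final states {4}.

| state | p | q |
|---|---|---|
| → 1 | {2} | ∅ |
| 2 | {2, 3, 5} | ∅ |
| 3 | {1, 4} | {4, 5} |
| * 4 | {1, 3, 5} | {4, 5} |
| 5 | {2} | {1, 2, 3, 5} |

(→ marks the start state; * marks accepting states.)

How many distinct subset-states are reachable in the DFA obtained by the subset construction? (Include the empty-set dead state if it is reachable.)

5

Start state of the DFA: {1}.
{1} --p--> {2}  [new]
{1} --q--> ∅  [new]
{2} --p--> {2, 3, 5}  [new]
{2} --q--> ∅  [seen]
∅ --p--> ∅  [seen]
∅ --q--> ∅  [seen]
{2, 3, 5} --p--> {1, 2, 3, 4, 5}  [new]
{2, 3, 5} --q--> {1, 2, 3, 4, 5}  [seen]
{1, 2, 3, 4, 5} --p--> {1, 2, 3, 4, 5}  [seen]
{1, 2, 3, 4, 5} --q--> {1, 2, 3, 4, 5}  [seen]
Reachable DFA states: {1}, {2}, ∅, {2, 3, 5}, {1, 2, 3, 4, 5}.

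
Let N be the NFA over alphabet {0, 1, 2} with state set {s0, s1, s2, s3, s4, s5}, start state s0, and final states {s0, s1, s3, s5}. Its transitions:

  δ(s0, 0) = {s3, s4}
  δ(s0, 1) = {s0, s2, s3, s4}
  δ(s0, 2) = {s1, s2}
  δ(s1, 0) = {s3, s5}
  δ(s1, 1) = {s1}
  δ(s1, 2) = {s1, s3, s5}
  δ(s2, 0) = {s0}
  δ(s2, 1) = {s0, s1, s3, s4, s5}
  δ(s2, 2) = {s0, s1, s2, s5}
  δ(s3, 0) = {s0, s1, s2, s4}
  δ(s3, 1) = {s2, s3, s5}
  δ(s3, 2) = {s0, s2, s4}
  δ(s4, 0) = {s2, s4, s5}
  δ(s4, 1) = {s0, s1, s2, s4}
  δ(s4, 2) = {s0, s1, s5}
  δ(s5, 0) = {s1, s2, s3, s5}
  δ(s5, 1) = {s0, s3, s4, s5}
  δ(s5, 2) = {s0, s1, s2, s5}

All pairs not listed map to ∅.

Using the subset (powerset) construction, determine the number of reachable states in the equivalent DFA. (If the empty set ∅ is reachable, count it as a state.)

10

Start state of the DFA: {s0}.
{s0} --0--> {s3, s4}  [new]
{s0} --1--> {s0, s2, s3, s4}  [new]
{s0} --2--> {s1, s2}  [new]
{s3, s4} --0--> {s0, s1, s2, s4, s5}  [new]
{s3, s4} --1--> {s0, s1, s2, s3, s4, s5}  [new]
{s3, s4} --2--> {s0, s1, s2, s4, s5}  [seen]
{s0, s2, s3, s4} --0--> {s0, s1, s2, s3, s4, s5}  [seen]
{s0, s2, s3, s4} --1--> {s0, s1, s2, s3, s4, s5}  [seen]
{s0, s2, s3, s4} --2--> {s0, s1, s2, s4, s5}  [seen]
{s1, s2} --0--> {s0, s3, s5}  [new]
{s1, s2} --1--> {s0, s1, s3, s4, s5}  [new]
{s1, s2} --2--> {s0, s1, s2, s3, s5}  [new]
{s0, s1, s2, s4, s5} --0--> {s0, s1, s2, s3, s4, s5}  [seen]
{s0, s1, s2, s4, s5} --1--> {s0, s1, s2, s3, s4, s5}  [seen]
{s0, s1, s2, s4, s5} --2--> {s0, s1, s2, s3, s5}  [seen]
{s0, s1, s2, s3, s4, s5} --0--> {s0, s1, s2, s3, s4, s5}  [seen]
{s0, s1, s2, s3, s4, s5} --1--> {s0, s1, s2, s3, s4, s5}  [seen]
{s0, s1, s2, s3, s4, s5} --2--> {s0, s1, s2, s3, s4, s5}  [seen]
{s0, s3, s5} --0--> {s0, s1, s2, s3, s4, s5}  [seen]
{s0, s3, s5} --1--> {s0, s2, s3, s4, s5}  [new]
{s0, s3, s5} --2--> {s0, s1, s2, s4, s5}  [seen]
{s0, s1, s3, s4, s5} --0--> {s0, s1, s2, s3, s4, s5}  [seen]
{s0, s1, s3, s4, s5} --1--> {s0, s1, s2, s3, s4, s5}  [seen]
{s0, s1, s3, s4, s5} --2--> {s0, s1, s2, s3, s4, s5}  [seen]
{s0, s1, s2, s3, s5} --0--> {s0, s1, s2, s3, s4, s5}  [seen]
{s0, s1, s2, s3, s5} --1--> {s0, s1, s2, s3, s4, s5}  [seen]
{s0, s1, s2, s3, s5} --2--> {s0, s1, s2, s3, s4, s5}  [seen]
{s0, s2, s3, s4, s5} --0--> {s0, s1, s2, s3, s4, s5}  [seen]
{s0, s2, s3, s4, s5} --1--> {s0, s1, s2, s3, s4, s5}  [seen]
{s0, s2, s3, s4, s5} --2--> {s0, s1, s2, s4, s5}  [seen]
Reachable DFA states: {s0}, {s3, s4}, {s0, s2, s3, s4}, {s1, s2}, {s0, s1, s2, s4, s5}, {s0, s1, s2, s3, s4, s5}, {s0, s3, s5}, {s0, s1, s3, s4, s5}, {s0, s1, s2, s3, s5}, {s0, s2, s3, s4, s5}.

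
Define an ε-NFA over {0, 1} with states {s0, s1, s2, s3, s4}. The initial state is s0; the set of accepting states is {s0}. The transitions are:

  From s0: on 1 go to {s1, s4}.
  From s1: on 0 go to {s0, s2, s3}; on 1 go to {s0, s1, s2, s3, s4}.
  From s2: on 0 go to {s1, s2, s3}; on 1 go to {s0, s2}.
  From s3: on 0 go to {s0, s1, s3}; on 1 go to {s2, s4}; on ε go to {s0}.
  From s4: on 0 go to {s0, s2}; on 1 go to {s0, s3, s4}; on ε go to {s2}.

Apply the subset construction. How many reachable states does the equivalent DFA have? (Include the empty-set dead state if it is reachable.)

Start state of the DFA: {s0} (ε-closure of the NFA start).
{s0} --0--> ∅  [new]
{s0} --1--> {s1, s2, s4}  [new]
∅ --0--> ∅  [seen]
∅ --1--> ∅  [seen]
{s1, s2, s4} --0--> {s0, s1, s2, s3}  [new]
{s1, s2, s4} --1--> {s0, s1, s2, s3, s4}  [new]
{s0, s1, s2, s3} --0--> {s0, s1, s2, s3}  [seen]
{s0, s1, s2, s3} --1--> {s0, s1, s2, s3, s4}  [seen]
{s0, s1, s2, s3, s4} --0--> {s0, s1, s2, s3}  [seen]
{s0, s1, s2, s3, s4} --1--> {s0, s1, s2, s3, s4}  [seen]
Reachable DFA states: {s0}, ∅, {s1, s2, s4}, {s0, s1, s2, s3}, {s0, s1, s2, s3, s4}.

5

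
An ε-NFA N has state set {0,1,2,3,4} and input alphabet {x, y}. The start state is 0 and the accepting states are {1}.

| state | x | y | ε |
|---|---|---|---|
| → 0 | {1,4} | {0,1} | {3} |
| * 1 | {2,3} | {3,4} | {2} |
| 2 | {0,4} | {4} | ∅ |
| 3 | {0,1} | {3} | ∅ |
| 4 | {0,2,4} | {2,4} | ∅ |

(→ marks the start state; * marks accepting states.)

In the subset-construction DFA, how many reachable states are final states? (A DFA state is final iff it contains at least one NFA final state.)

Start state of the DFA: {0,3} (ε-closure of the NFA start).
{0,3} --x--> {0,1,2,3,4}  [new]
{0,3} --y--> {0,1,2,3}  [new]
{0,1,2,3,4} --x--> {0,1,2,3,4}  [seen]
{0,1,2,3,4} --y--> {0,1,2,3,4}  [seen]
{0,1,2,3} --x--> {0,1,2,3,4}  [seen]
{0,1,2,3} --y--> {0,1,2,3,4}  [seen]
Reachable DFA states: {0,3}, {0,1,2,3,4}, {0,1,2,3}.
Accepting DFA states (contain an NFA accepting state): {0,1,2,3,4}, {0,1,2,3}.

2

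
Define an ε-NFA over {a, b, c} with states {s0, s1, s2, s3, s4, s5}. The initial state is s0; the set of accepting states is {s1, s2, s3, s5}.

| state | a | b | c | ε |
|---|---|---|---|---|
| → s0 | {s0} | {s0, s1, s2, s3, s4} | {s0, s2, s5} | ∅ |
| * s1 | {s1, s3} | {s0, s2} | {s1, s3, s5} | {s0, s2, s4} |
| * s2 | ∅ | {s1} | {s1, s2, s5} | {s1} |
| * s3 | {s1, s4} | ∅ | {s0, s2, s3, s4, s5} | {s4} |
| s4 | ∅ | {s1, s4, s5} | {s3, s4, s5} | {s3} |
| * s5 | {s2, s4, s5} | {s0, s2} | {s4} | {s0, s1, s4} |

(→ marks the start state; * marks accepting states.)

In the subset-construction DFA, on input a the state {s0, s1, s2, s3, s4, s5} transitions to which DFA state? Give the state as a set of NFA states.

δ(s0,a) = {s0}; δ(s1,a) = {s1, s3}; δ(s2,a) = ∅; δ(s3,a) = {s1, s4}; δ(s4,a) = ∅; δ(s5,a) = {s2, s4, s5}.
Union: {s0, s1, s2, s3, s4, s5}.

{s0, s1, s2, s3, s4, s5}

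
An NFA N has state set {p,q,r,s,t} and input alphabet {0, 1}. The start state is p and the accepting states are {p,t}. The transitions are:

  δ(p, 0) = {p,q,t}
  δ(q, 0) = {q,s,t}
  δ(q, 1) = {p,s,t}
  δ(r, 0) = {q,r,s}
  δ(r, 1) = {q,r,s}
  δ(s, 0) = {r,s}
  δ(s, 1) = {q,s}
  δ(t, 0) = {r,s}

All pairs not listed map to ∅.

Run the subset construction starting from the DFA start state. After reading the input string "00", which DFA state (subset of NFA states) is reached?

{p,q,r,s,t}

Start: {p}.
δ(p,0) = {p,q,t}.
Union: {p,q,t}.
After 0: {p,q,t}.
δ(p,0) = {p,q,t}; δ(q,0) = {q,s,t}; δ(t,0) = {r,s}.
Union: {p,q,r,s,t}.
After 0: {p,q,r,s,t}.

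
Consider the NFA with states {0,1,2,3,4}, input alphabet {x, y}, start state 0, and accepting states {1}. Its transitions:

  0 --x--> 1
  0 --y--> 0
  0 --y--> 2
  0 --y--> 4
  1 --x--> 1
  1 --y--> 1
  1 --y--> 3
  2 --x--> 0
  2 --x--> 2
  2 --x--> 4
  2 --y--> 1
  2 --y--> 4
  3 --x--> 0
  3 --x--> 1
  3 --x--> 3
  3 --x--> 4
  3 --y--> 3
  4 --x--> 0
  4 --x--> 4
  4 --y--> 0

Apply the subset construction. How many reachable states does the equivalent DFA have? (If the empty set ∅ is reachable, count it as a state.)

Start state of the DFA: {0}.
{0} --x--> {1}  [new]
{0} --y--> {0,2,4}  [new]
{1} --x--> {1}  [seen]
{1} --y--> {1,3}  [new]
{0,2,4} --x--> {0,1,2,4}  [new]
{0,2,4} --y--> {0,1,2,4}  [seen]
{1,3} --x--> {0,1,3,4}  [new]
{1,3} --y--> {1,3}  [seen]
{0,1,2,4} --x--> {0,1,2,4}  [seen]
{0,1,2,4} --y--> {0,1,2,3,4}  [new]
{0,1,3,4} --x--> {0,1,3,4}  [seen]
{0,1,3,4} --y--> {0,1,2,3,4}  [seen]
{0,1,2,3,4} --x--> {0,1,2,3,4}  [seen]
{0,1,2,3,4} --y--> {0,1,2,3,4}  [seen]
Reachable DFA states: {0}, {1}, {0,2,4}, {1,3}, {0,1,2,4}, {0,1,3,4}, {0,1,2,3,4}.

7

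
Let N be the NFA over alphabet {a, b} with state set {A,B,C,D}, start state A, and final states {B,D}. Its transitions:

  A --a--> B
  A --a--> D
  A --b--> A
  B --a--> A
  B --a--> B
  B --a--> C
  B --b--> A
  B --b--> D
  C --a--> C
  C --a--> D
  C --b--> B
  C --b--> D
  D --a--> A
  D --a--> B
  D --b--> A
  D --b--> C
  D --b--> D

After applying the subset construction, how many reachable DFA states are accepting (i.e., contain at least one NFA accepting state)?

5

Start state of the DFA: {A}.
{A} --a--> {B,D}  [new]
{A} --b--> {A}  [seen]
{B,D} --a--> {A,B,C}  [new]
{B,D} --b--> {A,C,D}  [new]
{A,B,C} --a--> {A,B,C,D}  [new]
{A,B,C} --b--> {A,B,D}  [new]
{A,C,D} --a--> {A,B,C,D}  [seen]
{A,C,D} --b--> {A,B,C,D}  [seen]
{A,B,C,D} --a--> {A,B,C,D}  [seen]
{A,B,C,D} --b--> {A,B,C,D}  [seen]
{A,B,D} --a--> {A,B,C,D}  [seen]
{A,B,D} --b--> {A,C,D}  [seen]
Reachable DFA states: {A}, {B,D}, {A,B,C}, {A,C,D}, {A,B,C,D}, {A,B,D}.
Accepting DFA states (contain an NFA accepting state): {B,D}, {A,B,C}, {A,C,D}, {A,B,C,D}, {A,B,D}.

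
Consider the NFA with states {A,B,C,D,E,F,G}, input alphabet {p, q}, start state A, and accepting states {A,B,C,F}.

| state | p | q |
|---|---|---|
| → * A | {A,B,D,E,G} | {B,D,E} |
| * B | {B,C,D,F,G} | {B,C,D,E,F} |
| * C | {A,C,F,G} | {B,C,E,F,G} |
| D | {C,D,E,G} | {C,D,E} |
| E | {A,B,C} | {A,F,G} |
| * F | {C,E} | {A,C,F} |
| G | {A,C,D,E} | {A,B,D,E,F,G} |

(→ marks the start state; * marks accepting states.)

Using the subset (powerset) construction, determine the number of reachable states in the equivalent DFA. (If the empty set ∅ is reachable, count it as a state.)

Start state of the DFA: {A}.
{A} --p--> {A,B,D,E,G}  [new]
{A} --q--> {B,D,E}  [new]
{A,B,D,E,G} --p--> {A,B,C,D,E,F,G}  [new]
{A,B,D,E,G} --q--> {A,B,C,D,E,F,G}  [seen]
{B,D,E} --p--> {A,B,C,D,E,F,G}  [seen]
{B,D,E} --q--> {A,B,C,D,E,F,G}  [seen]
{A,B,C,D,E,F,G} --p--> {A,B,C,D,E,F,G}  [seen]
{A,B,C,D,E,F,G} --q--> {A,B,C,D,E,F,G}  [seen]
Reachable DFA states: {A}, {A,B,D,E,G}, {B,D,E}, {A,B,C,D,E,F,G}.

4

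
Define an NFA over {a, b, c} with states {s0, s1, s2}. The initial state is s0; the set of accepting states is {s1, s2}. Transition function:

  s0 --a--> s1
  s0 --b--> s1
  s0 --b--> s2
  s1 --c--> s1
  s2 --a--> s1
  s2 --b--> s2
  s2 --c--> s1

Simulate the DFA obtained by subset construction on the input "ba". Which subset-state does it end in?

{s1}

Start: {s0}.
δ(s0,b) = {s1, s2}.
Union: {s1, s2}.
After b: {s1, s2}.
δ(s1,a) = ∅; δ(s2,a) = {s1}.
Union: {s1}.
After a: {s1}.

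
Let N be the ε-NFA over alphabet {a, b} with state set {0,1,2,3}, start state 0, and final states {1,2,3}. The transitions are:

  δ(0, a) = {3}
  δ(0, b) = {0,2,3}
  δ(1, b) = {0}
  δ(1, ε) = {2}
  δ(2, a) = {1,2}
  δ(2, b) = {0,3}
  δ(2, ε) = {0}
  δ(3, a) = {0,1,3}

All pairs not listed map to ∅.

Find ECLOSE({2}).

Begin with {2}.
2 →ε {0}; add 0.
ε-closure = {0,2}.

{0,2}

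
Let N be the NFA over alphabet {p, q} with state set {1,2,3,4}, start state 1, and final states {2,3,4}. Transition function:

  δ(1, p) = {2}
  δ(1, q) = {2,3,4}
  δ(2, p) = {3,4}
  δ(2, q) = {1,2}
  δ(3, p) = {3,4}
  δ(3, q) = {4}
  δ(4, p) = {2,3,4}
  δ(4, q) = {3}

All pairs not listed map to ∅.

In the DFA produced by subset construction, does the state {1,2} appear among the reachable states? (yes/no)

Start state of the DFA: {1}.
{1} --p--> {2}  [new]
{1} --q--> {2,3,4}  [new]
{2} --p--> {3,4}  [new]
{2} --q--> {1,2}  [new]
{2,3,4} --p--> {2,3,4}  [seen]
{2,3,4} --q--> {1,2,3,4}  [new]
{3,4} --p--> {2,3,4}  [seen]
{3,4} --q--> {3,4}  [seen]
{1,2} --p--> {2,3,4}  [seen]
{1,2} --q--> {1,2,3,4}  [seen]
{1,2,3,4} --p--> {2,3,4}  [seen]
{1,2,3,4} --q--> {1,2,3,4}  [seen]
Reachable DFA states: {1}, {2}, {2,3,4}, {3,4}, {1,2}, {1,2,3,4}.
{1,2} is among them.

yes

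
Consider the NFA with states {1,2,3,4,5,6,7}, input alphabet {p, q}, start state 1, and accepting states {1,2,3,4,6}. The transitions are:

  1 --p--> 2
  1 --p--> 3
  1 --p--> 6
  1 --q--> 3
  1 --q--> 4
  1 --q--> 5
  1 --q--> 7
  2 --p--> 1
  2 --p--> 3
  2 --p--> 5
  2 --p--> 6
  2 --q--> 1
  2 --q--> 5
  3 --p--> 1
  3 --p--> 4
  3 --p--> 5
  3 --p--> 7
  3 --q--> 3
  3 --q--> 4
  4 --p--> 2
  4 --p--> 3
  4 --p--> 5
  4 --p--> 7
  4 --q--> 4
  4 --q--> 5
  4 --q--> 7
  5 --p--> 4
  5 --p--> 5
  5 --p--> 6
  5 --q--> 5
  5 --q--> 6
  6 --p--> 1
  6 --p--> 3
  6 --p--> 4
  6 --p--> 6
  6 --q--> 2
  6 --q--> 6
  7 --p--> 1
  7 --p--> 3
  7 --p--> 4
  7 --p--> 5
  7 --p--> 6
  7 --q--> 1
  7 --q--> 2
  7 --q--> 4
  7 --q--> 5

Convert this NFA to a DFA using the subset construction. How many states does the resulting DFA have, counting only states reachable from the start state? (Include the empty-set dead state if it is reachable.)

Start state of the DFA: {1}.
{1} --p--> {2,3,6}  [new]
{1} --q--> {3,4,5,7}  [new]
{2,3,6} --p--> {1,3,4,5,6,7}  [new]
{2,3,6} --q--> {1,2,3,4,5,6}  [new]
{3,4,5,7} --p--> {1,2,3,4,5,6,7}  [new]
{3,4,5,7} --q--> {1,2,3,4,5,6,7}  [seen]
{1,3,4,5,6,7} --p--> {1,2,3,4,5,6,7}  [seen]
{1,3,4,5,6,7} --q--> {1,2,3,4,5,6,7}  [seen]
{1,2,3,4,5,6} --p--> {1,2,3,4,5,6,7}  [seen]
{1,2,3,4,5,6} --q--> {1,2,3,4,5,6,7}  [seen]
{1,2,3,4,5,6,7} --p--> {1,2,3,4,5,6,7}  [seen]
{1,2,3,4,5,6,7} --q--> {1,2,3,4,5,6,7}  [seen]
Reachable DFA states: {1}, {2,3,6}, {3,4,5,7}, {1,3,4,5,6,7}, {1,2,3,4,5,6}, {1,2,3,4,5,6,7}.

6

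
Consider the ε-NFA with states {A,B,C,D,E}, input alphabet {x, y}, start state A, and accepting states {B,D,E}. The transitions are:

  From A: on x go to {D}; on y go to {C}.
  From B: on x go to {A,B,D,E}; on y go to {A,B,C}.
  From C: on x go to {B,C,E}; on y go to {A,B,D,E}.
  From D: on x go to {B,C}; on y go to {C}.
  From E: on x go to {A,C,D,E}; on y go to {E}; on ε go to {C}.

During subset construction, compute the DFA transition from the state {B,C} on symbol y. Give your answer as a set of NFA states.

{A,B,C,D,E}

δ(B,y) = {A,B,C}; δ(C,y) = {A,B,D,E}.
Union: {A,B,C,D,E}.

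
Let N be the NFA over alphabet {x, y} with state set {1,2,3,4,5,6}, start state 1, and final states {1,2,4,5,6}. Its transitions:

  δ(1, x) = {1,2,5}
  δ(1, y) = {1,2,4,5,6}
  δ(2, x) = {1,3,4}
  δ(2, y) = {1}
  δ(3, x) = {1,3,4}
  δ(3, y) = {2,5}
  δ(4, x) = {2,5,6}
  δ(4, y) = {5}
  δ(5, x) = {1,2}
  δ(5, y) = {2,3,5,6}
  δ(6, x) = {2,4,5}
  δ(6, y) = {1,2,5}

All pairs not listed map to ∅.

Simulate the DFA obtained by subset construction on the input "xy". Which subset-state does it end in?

Start: {1}.
δ(1,x) = {1,2,5}.
Union: {1,2,5}.
After x: {1,2,5}.
δ(1,y) = {1,2,4,5,6}; δ(2,y) = {1}; δ(5,y) = {2,3,5,6}.
Union: {1,2,3,4,5,6}.
After y: {1,2,3,4,5,6}.

{1,2,3,4,5,6}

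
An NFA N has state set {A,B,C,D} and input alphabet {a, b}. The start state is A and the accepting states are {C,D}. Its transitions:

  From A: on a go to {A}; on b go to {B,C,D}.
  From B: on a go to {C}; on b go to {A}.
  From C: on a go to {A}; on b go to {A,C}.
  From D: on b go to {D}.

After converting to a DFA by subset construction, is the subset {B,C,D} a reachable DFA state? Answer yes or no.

Start state of the DFA: {A}.
{A} --a--> {A}  [seen]
{A} --b--> {B,C,D}  [new]
{B,C,D} --a--> {A,C}  [new]
{B,C,D} --b--> {A,C,D}  [new]
{A,C} --a--> {A}  [seen]
{A,C} --b--> {A,B,C,D}  [new]
{A,C,D} --a--> {A}  [seen]
{A,C,D} --b--> {A,B,C,D}  [seen]
{A,B,C,D} --a--> {A,C}  [seen]
{A,B,C,D} --b--> {A,B,C,D}  [seen]
Reachable DFA states: {A}, {B,C,D}, {A,C}, {A,C,D}, {A,B,C,D}.
{B,C,D} is among them.

yes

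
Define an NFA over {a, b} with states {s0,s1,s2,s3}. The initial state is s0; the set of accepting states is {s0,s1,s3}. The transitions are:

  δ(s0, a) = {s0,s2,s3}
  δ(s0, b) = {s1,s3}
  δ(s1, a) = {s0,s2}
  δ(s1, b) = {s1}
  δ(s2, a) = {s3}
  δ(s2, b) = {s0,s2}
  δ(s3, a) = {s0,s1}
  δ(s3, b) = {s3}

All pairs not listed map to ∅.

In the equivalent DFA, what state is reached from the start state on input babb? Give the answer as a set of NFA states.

Start: {s0}.
δ(s0,b) = {s1,s3}.
Union: {s1,s3}.
After b: {s1,s3}.
δ(s1,a) = {s0,s2}; δ(s3,a) = {s0,s1}.
Union: {s0,s1,s2}.
After a: {s0,s1,s2}.
δ(s0,b) = {s1,s3}; δ(s1,b) = {s1}; δ(s2,b) = {s0,s2}.
Union: {s0,s1,s2,s3}.
After b: {s0,s1,s2,s3}.
δ(s0,b) = {s1,s3}; δ(s1,b) = {s1}; δ(s2,b) = {s0,s2}; δ(s3,b) = {s3}.
Union: {s0,s1,s2,s3}.
After b: {s0,s1,s2,s3}.

{s0,s1,s2,s3}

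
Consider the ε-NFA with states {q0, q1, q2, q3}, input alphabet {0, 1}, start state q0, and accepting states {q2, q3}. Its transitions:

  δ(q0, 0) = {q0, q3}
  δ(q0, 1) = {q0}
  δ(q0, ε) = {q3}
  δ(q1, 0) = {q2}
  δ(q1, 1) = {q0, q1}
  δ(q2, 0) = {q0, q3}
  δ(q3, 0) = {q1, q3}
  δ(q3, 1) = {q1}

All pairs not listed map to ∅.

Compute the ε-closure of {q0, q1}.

{q0, q1, q3}

Begin with {q0, q1}.
q0 →ε {q3}; add q3.
ε-closure = {q0, q1, q3}.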